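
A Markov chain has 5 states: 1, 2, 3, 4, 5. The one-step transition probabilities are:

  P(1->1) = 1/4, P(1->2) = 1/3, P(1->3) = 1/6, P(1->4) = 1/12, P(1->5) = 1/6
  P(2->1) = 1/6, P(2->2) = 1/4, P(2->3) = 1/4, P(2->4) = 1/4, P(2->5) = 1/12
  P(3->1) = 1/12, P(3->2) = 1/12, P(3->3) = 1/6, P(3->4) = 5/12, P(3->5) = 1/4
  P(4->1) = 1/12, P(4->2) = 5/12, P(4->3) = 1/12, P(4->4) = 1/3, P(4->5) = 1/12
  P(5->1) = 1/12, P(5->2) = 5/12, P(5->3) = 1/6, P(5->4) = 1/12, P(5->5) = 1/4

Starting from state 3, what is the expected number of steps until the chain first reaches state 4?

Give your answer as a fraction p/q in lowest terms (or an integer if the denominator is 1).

Answer: 1872/509

Derivation:
Let h_i = expected steps to first reach 4 from state i.
Boundary: h_4 = 0.
First-step equations for the other states:
  h_1 = 1 + 1/4*h_1 + 1/3*h_2 + 1/6*h_3 + 1/12*h_4 + 1/6*h_5
  h_2 = 1 + 1/6*h_1 + 1/4*h_2 + 1/4*h_3 + 1/4*h_4 + 1/12*h_5
  h_3 = 1 + 1/12*h_1 + 1/12*h_2 + 1/6*h_3 + 5/12*h_4 + 1/4*h_5
  h_5 = 1 + 1/12*h_1 + 5/12*h_2 + 1/6*h_3 + 1/12*h_4 + 1/4*h_5

Substituting h_4 = 0 and rearranging gives the linear system (I - Q) h = 1:
  [3/4, -1/3, -1/6, -1/6] . (h_1, h_2, h_3, h_5) = 1
  [-1/6, 3/4, -1/4, -1/12] . (h_1, h_2, h_3, h_5) = 1
  [-1/12, -1/12, 5/6, -1/4] . (h_1, h_2, h_3, h_5) = 1
  [-1/12, -5/12, -1/6, 3/4] . (h_1, h_2, h_3, h_5) = 1

Solving yields:
  h_1 = 2640/509
  h_2 = 2178/509
  h_3 = 1872/509
  h_5 = 2598/509

Starting state is 3, so the expected hitting time is h_3 = 1872/509.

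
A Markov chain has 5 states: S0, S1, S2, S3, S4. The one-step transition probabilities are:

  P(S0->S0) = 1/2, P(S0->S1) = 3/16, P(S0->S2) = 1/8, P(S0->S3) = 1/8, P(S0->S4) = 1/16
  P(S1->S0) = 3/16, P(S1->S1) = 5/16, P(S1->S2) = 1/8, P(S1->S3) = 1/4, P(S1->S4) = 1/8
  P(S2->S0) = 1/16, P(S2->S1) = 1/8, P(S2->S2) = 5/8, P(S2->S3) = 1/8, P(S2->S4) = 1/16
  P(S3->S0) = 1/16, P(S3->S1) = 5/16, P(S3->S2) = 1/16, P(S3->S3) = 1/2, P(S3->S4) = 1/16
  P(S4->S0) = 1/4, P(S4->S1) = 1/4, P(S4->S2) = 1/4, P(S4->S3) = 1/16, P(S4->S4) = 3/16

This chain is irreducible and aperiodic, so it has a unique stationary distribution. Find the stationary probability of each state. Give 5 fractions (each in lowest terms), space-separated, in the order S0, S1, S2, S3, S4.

Answer: 2931/15161 3599/15161 3673/15161 3618/15161 1340/15161

Derivation:
The stationary distribution satisfies pi = pi * P, i.e.:
  pi_S0 = 1/2*pi_S0 + 3/16*pi_S1 + 1/16*pi_S2 + 1/16*pi_S3 + 1/4*pi_S4
  pi_S1 = 3/16*pi_S0 + 5/16*pi_S1 + 1/8*pi_S2 + 5/16*pi_S3 + 1/4*pi_S4
  pi_S2 = 1/8*pi_S0 + 1/8*pi_S1 + 5/8*pi_S2 + 1/16*pi_S3 + 1/4*pi_S4
  pi_S3 = 1/8*pi_S0 + 1/4*pi_S1 + 1/8*pi_S2 + 1/2*pi_S3 + 1/16*pi_S4
  pi_S4 = 1/16*pi_S0 + 1/8*pi_S1 + 1/16*pi_S2 + 1/16*pi_S3 + 3/16*pi_S4
with normalization: pi_S0 + pi_S1 + pi_S2 + pi_S3 + pi_S4 = 1.

Using the first 4 balance equations plus normalization, the linear system A*pi = b is:
  [-1/2, 3/16, 1/16, 1/16, 1/4] . pi = 0
  [3/16, -11/16, 1/8, 5/16, 1/4] . pi = 0
  [1/8, 1/8, -3/8, 1/16, 1/4] . pi = 0
  [1/8, 1/4, 1/8, -1/2, 1/16] . pi = 0
  [1, 1, 1, 1, 1] . pi = 1

Solving yields:
  pi_S0 = 2931/15161
  pi_S1 = 3599/15161
  pi_S2 = 3673/15161
  pi_S3 = 3618/15161
  pi_S4 = 1340/15161

Verification (pi * P):
  2931/15161*1/2 + 3599/15161*3/16 + 3673/15161*1/16 + 3618/15161*1/16 + 1340/15161*1/4 = 2931/15161 = pi_S0  (ok)
  2931/15161*3/16 + 3599/15161*5/16 + 3673/15161*1/8 + 3618/15161*5/16 + 1340/15161*1/4 = 3599/15161 = pi_S1  (ok)
  2931/15161*1/8 + 3599/15161*1/8 + 3673/15161*5/8 + 3618/15161*1/16 + 1340/15161*1/4 = 3673/15161 = pi_S2  (ok)
  2931/15161*1/8 + 3599/15161*1/4 + 3673/15161*1/8 + 3618/15161*1/2 + 1340/15161*1/16 = 3618/15161 = pi_S3  (ok)
  2931/15161*1/16 + 3599/15161*1/8 + 3673/15161*1/16 + 3618/15161*1/16 + 1340/15161*3/16 = 1340/15161 = pi_S4  (ok)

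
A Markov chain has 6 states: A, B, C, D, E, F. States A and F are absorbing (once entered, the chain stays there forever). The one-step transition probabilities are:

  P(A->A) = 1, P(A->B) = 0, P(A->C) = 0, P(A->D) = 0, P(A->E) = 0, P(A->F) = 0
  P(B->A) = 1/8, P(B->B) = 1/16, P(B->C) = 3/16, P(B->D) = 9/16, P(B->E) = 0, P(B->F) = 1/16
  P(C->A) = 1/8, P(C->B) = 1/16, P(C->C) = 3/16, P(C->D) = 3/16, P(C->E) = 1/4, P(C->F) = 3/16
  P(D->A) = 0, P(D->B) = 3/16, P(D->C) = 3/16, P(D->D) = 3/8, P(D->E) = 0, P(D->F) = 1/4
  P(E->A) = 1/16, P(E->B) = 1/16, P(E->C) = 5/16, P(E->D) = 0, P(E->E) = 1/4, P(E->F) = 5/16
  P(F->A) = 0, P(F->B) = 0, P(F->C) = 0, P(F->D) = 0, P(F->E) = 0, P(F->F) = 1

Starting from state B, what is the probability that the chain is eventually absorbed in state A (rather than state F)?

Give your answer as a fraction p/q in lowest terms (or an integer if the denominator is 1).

Let a_i = P(absorbed in A | start in state i).
Boundary conditions: a_A = 1, a_F = 0.
For each transient state i, a_i = sum_j P(i->j) * a_j:
  a_B = 1/8*a_A + 1/16*a_B + 3/16*a_C + 9/16*a_D + 0*a_E + 1/16*a_F
  a_C = 1/8*a_A + 1/16*a_B + 3/16*a_C + 3/16*a_D + 1/4*a_E + 3/16*a_F
  a_D = 0*a_A + 3/16*a_B + 3/16*a_C + 3/8*a_D + 0*a_E + 1/4*a_F
  a_E = 1/16*a_A + 1/16*a_B + 5/16*a_C + 0*a_D + 1/4*a_E + 5/16*a_F

Substituting a_A = 1 and a_F = 0, rearrange to (I - Q) a = r where r[i] = P(i -> A):
  [15/16, -3/16, -9/16, 0] . (a_B, a_C, a_D, a_E) = 1/8
  [-1/16, 13/16, -3/16, -1/4] . (a_B, a_C, a_D, a_E) = 1/8
  [-3/16, -3/16, 5/8, 0] . (a_B, a_C, a_D, a_E) = 0
  [-1/16, -5/16, 0, 3/4] . (a_B, a_C, a_D, a_E) = 1/16

Solving yields:
  a_B = 1025/3468
  a_C = 995/3468
  a_D = 101/578
  a_E = 263/1156

Starting state is B, so the absorption probability is a_B = 1025/3468.

Answer: 1025/3468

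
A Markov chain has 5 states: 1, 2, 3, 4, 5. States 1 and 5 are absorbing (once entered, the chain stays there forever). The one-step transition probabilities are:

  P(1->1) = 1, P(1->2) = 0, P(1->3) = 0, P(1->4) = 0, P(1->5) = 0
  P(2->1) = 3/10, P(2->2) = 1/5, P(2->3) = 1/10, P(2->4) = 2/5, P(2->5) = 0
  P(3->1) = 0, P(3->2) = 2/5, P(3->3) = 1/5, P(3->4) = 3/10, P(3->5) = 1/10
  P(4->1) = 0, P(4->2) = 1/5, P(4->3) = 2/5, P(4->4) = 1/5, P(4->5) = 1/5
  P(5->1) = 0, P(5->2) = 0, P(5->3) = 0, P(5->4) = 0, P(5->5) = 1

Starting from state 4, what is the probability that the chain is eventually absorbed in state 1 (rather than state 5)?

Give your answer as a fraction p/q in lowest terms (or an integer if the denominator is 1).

Answer: 48/125

Derivation:
Let a_i = P(absorbed in 1 | start in state i).
Boundary conditions: a_1 = 1, a_5 = 0.
For each transient state i, a_i = sum_j P(i->j) * a_j:
  a_2 = 3/10*a_1 + 1/5*a_2 + 1/10*a_3 + 2/5*a_4 + 0*a_5
  a_3 = 0*a_1 + 2/5*a_2 + 1/5*a_3 + 3/10*a_4 + 1/10*a_5
  a_4 = 0*a_1 + 1/5*a_2 + 2/5*a_3 + 1/5*a_4 + 1/5*a_5

Substituting a_1 = 1 and a_5 = 0, rearrange to (I - Q) a = r where r[i] = P(i -> 1):
  [4/5, -1/10, -2/5] . (a_2, a_3, a_4) = 3/10
  [-2/5, 4/5, -3/10] . (a_2, a_3, a_4) = 0
  [-1/5, -2/5, 4/5] . (a_2, a_3, a_4) = 0

Solving yields:
  a_2 = 78/125
  a_3 = 57/125
  a_4 = 48/125

Starting state is 4, so the absorption probability is a_4 = 48/125.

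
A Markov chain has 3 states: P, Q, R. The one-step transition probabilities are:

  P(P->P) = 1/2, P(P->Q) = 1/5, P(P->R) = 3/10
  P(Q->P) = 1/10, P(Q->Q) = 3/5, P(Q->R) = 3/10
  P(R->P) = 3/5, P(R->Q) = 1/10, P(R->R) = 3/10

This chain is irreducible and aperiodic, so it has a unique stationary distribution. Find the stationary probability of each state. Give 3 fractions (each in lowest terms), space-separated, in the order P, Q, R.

Answer: 5/12 17/60 3/10

Derivation:
The stationary distribution satisfies pi = pi * P, i.e.:
  pi_P = 1/2*pi_P + 1/10*pi_Q + 3/5*pi_R
  pi_Q = 1/5*pi_P + 3/5*pi_Q + 1/10*pi_R
  pi_R = 3/10*pi_P + 3/10*pi_Q + 3/10*pi_R
with normalization: pi_P + pi_Q + pi_R = 1.

Using the first 2 balance equations plus normalization, the linear system A*pi = b is:
  [-1/2, 1/10, 3/5] . pi = 0
  [1/5, -2/5, 1/10] . pi = 0
  [1, 1, 1] . pi = 1

Solving yields:
  pi_P = 5/12
  pi_Q = 17/60
  pi_R = 3/10

Verification (pi * P):
  5/12*1/2 + 17/60*1/10 + 3/10*3/5 = 5/12 = pi_P  (ok)
  5/12*1/5 + 17/60*3/5 + 3/10*1/10 = 17/60 = pi_Q  (ok)
  5/12*3/10 + 17/60*3/10 + 3/10*3/10 = 3/10 = pi_R  (ok)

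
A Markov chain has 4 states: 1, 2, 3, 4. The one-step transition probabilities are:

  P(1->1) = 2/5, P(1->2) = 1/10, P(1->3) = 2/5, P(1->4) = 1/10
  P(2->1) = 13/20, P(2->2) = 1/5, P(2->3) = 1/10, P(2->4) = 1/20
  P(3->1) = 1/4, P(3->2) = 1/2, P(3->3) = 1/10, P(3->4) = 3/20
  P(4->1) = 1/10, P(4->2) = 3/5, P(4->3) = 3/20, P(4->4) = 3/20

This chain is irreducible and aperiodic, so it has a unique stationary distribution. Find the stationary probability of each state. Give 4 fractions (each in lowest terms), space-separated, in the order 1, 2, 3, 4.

Answer: 2047/5087 1367/5087 1149/5087 524/5087

Derivation:
The stationary distribution satisfies pi = pi * P, i.e.:
  pi_1 = 2/5*pi_1 + 13/20*pi_2 + 1/4*pi_3 + 1/10*pi_4
  pi_2 = 1/10*pi_1 + 1/5*pi_2 + 1/2*pi_3 + 3/5*pi_4
  pi_3 = 2/5*pi_1 + 1/10*pi_2 + 1/10*pi_3 + 3/20*pi_4
  pi_4 = 1/10*pi_1 + 1/20*pi_2 + 3/20*pi_3 + 3/20*pi_4
with normalization: pi_1 + pi_2 + pi_3 + pi_4 = 1.

Using the first 3 balance equations plus normalization, the linear system A*pi = b is:
  [-3/5, 13/20, 1/4, 1/10] . pi = 0
  [1/10, -4/5, 1/2, 3/5] . pi = 0
  [2/5, 1/10, -9/10, 3/20] . pi = 0
  [1, 1, 1, 1] . pi = 1

Solving yields:
  pi_1 = 2047/5087
  pi_2 = 1367/5087
  pi_3 = 1149/5087
  pi_4 = 524/5087

Verification (pi * P):
  2047/5087*2/5 + 1367/5087*13/20 + 1149/5087*1/4 + 524/5087*1/10 = 2047/5087 = pi_1  (ok)
  2047/5087*1/10 + 1367/5087*1/5 + 1149/5087*1/2 + 524/5087*3/5 = 1367/5087 = pi_2  (ok)
  2047/5087*2/5 + 1367/5087*1/10 + 1149/5087*1/10 + 524/5087*3/20 = 1149/5087 = pi_3  (ok)
  2047/5087*1/10 + 1367/5087*1/20 + 1149/5087*3/20 + 524/5087*3/20 = 524/5087 = pi_4  (ok)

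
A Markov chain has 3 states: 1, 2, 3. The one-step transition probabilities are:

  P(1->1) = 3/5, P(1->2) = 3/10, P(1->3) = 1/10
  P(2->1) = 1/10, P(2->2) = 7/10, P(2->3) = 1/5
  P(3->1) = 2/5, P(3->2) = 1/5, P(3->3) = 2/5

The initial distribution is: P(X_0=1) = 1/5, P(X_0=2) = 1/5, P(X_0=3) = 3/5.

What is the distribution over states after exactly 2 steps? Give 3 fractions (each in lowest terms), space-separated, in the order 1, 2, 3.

Answer: 19/50 199/500 111/500

Derivation:
Propagating the distribution step by step (d_{t+1} = d_t * P):
d_0 = (1=1/5, 2=1/5, 3=3/5)
  d_1[1] = 1/5*3/5 + 1/5*1/10 + 3/5*2/5 = 19/50
  d_1[2] = 1/5*3/10 + 1/5*7/10 + 3/5*1/5 = 8/25
  d_1[3] = 1/5*1/10 + 1/5*1/5 + 3/5*2/5 = 3/10
d_1 = (1=19/50, 2=8/25, 3=3/10)
  d_2[1] = 19/50*3/5 + 8/25*1/10 + 3/10*2/5 = 19/50
  d_2[2] = 19/50*3/10 + 8/25*7/10 + 3/10*1/5 = 199/500
  d_2[3] = 19/50*1/10 + 8/25*1/5 + 3/10*2/5 = 111/500
d_2 = (1=19/50, 2=199/500, 3=111/500)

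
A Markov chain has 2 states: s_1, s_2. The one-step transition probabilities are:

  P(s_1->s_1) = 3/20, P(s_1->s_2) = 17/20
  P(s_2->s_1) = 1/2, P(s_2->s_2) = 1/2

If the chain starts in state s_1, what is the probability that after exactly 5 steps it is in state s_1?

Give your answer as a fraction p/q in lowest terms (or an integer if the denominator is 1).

Computing P^5 by repeated multiplication:
P^1 =
  s_1: [3/20, 17/20]
  s_2: [1/2, 1/2]
P^2 =
  s_1: [179/400, 221/400]
  s_2: [13/40, 27/40]
P^3 =
  s_1: [2747/8000, 5253/8000]
  s_2: [309/800, 491/800]
P^4 =
  s_1: [60771/160000, 99229/160000]
  s_2: [5837/16000, 10163/16000]
P^5 =
  s_1: [1174603/3200000, 2025397/3200000]
  s_2: [119141/320000, 200859/320000]

(P^5)[s_1 -> s_1] = 1174603/3200000

Answer: 1174603/3200000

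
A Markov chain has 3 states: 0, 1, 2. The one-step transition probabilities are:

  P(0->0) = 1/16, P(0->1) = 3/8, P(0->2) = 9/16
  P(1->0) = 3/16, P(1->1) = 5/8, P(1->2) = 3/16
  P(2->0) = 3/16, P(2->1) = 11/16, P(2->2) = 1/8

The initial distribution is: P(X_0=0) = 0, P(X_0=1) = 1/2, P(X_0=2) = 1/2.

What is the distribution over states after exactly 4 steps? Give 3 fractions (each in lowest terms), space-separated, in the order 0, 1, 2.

Propagating the distribution step by step (d_{t+1} = d_t * P):
d_0 = (0=0, 1=1/2, 2=1/2)
  d_1[0] = 0*1/16 + 1/2*3/16 + 1/2*3/16 = 3/16
  d_1[1] = 0*3/8 + 1/2*5/8 + 1/2*11/16 = 21/32
  d_1[2] = 0*9/16 + 1/2*3/16 + 1/2*1/8 = 5/32
d_1 = (0=3/16, 1=21/32, 2=5/32)
  d_2[0] = 3/16*1/16 + 21/32*3/16 + 5/32*3/16 = 21/128
  d_2[1] = 3/16*3/8 + 21/32*5/8 + 5/32*11/16 = 301/512
  d_2[2] = 3/16*9/16 + 21/32*3/16 + 5/32*1/8 = 127/512
d_2 = (0=21/128, 1=301/512, 2=127/512)
  d_3[0] = 21/128*1/16 + 301/512*3/16 + 127/512*3/16 = 171/1024
  d_3[1] = 21/128*3/8 + 301/512*5/8 + 127/512*11/16 = 4911/8192
  d_3[2] = 21/128*9/16 + 301/512*3/16 + 127/512*1/8 = 1913/8192
d_3 = (0=171/1024, 1=4911/8192, 2=1913/8192)
  d_4[0] = 171/1024*1/16 + 4911/8192*3/16 + 1913/8192*3/16 = 1365/8192
  d_4[1] = 171/1024*3/8 + 4911/8192*5/8 + 1913/8192*11/16 = 78361/131072
  d_4[2] = 171/1024*9/16 + 4911/8192*3/16 + 1913/8192*1/8 = 30871/131072
d_4 = (0=1365/8192, 1=78361/131072, 2=30871/131072)

Answer: 1365/8192 78361/131072 30871/131072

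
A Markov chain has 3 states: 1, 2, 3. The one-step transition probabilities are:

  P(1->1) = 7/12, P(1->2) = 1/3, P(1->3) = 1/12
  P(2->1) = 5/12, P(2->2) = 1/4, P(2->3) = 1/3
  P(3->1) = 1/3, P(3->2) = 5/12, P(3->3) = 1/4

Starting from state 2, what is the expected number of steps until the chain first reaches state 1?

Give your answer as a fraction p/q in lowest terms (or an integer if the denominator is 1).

Let h_i = expected steps to first reach 1 from state i.
Boundary: h_1 = 0.
First-step equations for the other states:
  h_2 = 1 + 5/12*h_1 + 1/4*h_2 + 1/3*h_3
  h_3 = 1 + 1/3*h_1 + 5/12*h_2 + 1/4*h_3

Substituting h_1 = 0 and rearranging gives the linear system (I - Q) h = 1:
  [3/4, -1/3] . (h_2, h_3) = 1
  [-5/12, 3/4] . (h_2, h_3) = 1

Solving yields:
  h_2 = 156/61
  h_3 = 168/61

Starting state is 2, so the expected hitting time is h_2 = 156/61.

Answer: 156/61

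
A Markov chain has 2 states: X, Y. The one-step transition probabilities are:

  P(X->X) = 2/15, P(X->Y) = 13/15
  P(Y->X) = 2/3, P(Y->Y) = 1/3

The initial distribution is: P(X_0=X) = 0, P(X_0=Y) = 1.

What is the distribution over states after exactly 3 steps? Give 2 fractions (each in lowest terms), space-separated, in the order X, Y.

Propagating the distribution step by step (d_{t+1} = d_t * P):
d_0 = (X=0, Y=1)
  d_1[X] = 0*2/15 + 1*2/3 = 2/3
  d_1[Y] = 0*13/15 + 1*1/3 = 1/3
d_1 = (X=2/3, Y=1/3)
  d_2[X] = 2/3*2/15 + 1/3*2/3 = 14/45
  d_2[Y] = 2/3*13/15 + 1/3*1/3 = 31/45
d_2 = (X=14/45, Y=31/45)
  d_3[X] = 14/45*2/15 + 31/45*2/3 = 338/675
  d_3[Y] = 14/45*13/15 + 31/45*1/3 = 337/675
d_3 = (X=338/675, Y=337/675)

Answer: 338/675 337/675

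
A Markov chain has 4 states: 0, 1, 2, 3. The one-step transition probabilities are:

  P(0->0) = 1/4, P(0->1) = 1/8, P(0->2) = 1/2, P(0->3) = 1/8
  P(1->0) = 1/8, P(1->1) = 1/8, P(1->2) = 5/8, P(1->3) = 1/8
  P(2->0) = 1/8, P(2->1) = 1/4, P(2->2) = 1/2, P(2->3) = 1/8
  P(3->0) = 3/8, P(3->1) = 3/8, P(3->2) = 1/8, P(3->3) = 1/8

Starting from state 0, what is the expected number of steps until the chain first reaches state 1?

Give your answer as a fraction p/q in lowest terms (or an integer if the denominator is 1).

Let h_i = expected steps to first reach 1 from state i.
Boundary: h_1 = 0.
First-step equations for the other states:
  h_0 = 1 + 1/4*h_0 + 1/8*h_1 + 1/2*h_2 + 1/8*h_3
  h_2 = 1 + 1/8*h_0 + 1/4*h_1 + 1/2*h_2 + 1/8*h_3
  h_3 = 1 + 3/8*h_0 + 3/8*h_1 + 1/8*h_2 + 1/8*h_3

Substituting h_1 = 0 and rearranging gives the linear system (I - Q) h = 1:
  [3/4, -1/2, -1/8] . (h_0, h_2, h_3) = 1
  [-1/8, 1/2, -1/8] . (h_0, h_2, h_3) = 1
  [-3/8, -1/8, 7/8] . (h_0, h_2, h_3) = 1

Solving yields:
  h_0 = 512/109
  h_2 = 448/109
  h_3 = 408/109

Starting state is 0, so the expected hitting time is h_0 = 512/109.

Answer: 512/109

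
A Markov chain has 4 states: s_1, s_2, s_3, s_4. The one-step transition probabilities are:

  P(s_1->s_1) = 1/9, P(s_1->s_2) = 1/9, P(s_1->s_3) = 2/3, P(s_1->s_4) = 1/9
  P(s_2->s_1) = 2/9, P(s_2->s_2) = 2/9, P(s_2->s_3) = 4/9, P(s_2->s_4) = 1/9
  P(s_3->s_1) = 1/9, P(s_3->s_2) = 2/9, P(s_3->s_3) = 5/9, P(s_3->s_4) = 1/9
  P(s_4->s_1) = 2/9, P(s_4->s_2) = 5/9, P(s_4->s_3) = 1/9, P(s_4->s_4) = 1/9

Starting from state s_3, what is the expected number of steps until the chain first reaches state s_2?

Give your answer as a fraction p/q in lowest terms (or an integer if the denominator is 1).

Let h_i = expected steps to first reach s_2 from state i.
Boundary: h_s_2 = 0.
First-step equations for the other states:
  h_s_1 = 1 + 1/9*h_s_1 + 1/9*h_s_2 + 2/3*h_s_3 + 1/9*h_s_4
  h_s_3 = 1 + 1/9*h_s_1 + 2/9*h_s_2 + 5/9*h_s_3 + 1/9*h_s_4
  h_s_4 = 1 + 2/9*h_s_1 + 5/9*h_s_2 + 1/9*h_s_3 + 1/9*h_s_4

Substituting h_s_2 = 0 and rearranging gives the linear system (I - Q) h = 1:
  [8/9, -2/3, -1/9] . (h_s_1, h_s_3, h_s_4) = 1
  [-1/9, 4/9, -1/9] . (h_s_1, h_s_3, h_s_4) = 1
  [-2/9, -1/9, 8/9] . (h_s_1, h_s_3, h_s_4) = 1

Solving yields:
  h_s_1 = 810/179
  h_s_3 = 729/179
  h_s_4 = 495/179

Starting state is s_3, so the expected hitting time is h_s_3 = 729/179.

Answer: 729/179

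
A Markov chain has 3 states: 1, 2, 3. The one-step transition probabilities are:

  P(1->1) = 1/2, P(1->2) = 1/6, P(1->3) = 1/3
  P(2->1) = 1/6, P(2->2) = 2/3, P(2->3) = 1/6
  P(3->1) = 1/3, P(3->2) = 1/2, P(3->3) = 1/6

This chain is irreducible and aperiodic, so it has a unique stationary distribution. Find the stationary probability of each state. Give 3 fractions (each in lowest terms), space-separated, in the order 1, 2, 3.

The stationary distribution satisfies pi = pi * P, i.e.:
  pi_1 = 1/2*pi_1 + 1/6*pi_2 + 1/3*pi_3
  pi_2 = 1/6*pi_1 + 2/3*pi_2 + 1/2*pi_3
  pi_3 = 1/3*pi_1 + 1/6*pi_2 + 1/6*pi_3
with normalization: pi_1 + pi_2 + pi_3 = 1.

Using the first 2 balance equations plus normalization, the linear system A*pi = b is:
  [-1/2, 1/6, 1/3] . pi = 0
  [1/6, -1/3, 1/2] . pi = 0
  [1, 1, 1] . pi = 1

Solving yields:
  pi_1 = 7/23
  pi_2 = 11/23
  pi_3 = 5/23

Verification (pi * P):
  7/23*1/2 + 11/23*1/6 + 5/23*1/3 = 7/23 = pi_1  (ok)
  7/23*1/6 + 11/23*2/3 + 5/23*1/2 = 11/23 = pi_2  (ok)
  7/23*1/3 + 11/23*1/6 + 5/23*1/6 = 5/23 = pi_3  (ok)

Answer: 7/23 11/23 5/23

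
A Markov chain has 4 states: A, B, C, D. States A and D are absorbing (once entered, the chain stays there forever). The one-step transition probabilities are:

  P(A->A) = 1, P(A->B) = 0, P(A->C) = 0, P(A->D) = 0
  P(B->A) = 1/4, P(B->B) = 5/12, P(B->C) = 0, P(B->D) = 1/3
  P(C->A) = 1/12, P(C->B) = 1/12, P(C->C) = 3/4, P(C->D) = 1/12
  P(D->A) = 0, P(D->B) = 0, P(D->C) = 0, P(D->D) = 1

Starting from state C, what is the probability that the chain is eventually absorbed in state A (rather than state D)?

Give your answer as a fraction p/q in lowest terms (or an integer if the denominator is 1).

Let a_i = P(absorbed in A | start in state i).
Boundary conditions: a_A = 1, a_D = 0.
For each transient state i, a_i = sum_j P(i->j) * a_j:
  a_B = 1/4*a_A + 5/12*a_B + 0*a_C + 1/3*a_D
  a_C = 1/12*a_A + 1/12*a_B + 3/4*a_C + 1/12*a_D

Substituting a_A = 1 and a_D = 0, rearrange to (I - Q) a = r where r[i] = P(i -> A):
  [7/12, 0] . (a_B, a_C) = 1/4
  [-1/12, 1/4] . (a_B, a_C) = 1/12

Solving yields:
  a_B = 3/7
  a_C = 10/21

Starting state is C, so the absorption probability is a_C = 10/21.

Answer: 10/21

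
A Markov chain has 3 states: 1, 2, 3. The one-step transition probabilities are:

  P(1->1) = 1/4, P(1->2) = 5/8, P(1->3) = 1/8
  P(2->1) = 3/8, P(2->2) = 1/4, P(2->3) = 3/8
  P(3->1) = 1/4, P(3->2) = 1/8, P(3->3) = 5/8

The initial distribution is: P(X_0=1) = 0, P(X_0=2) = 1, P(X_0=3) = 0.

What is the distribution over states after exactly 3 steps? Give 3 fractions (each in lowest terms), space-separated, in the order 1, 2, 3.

Propagating the distribution step by step (d_{t+1} = d_t * P):
d_0 = (1=0, 2=1, 3=0)
  d_1[1] = 0*1/4 + 1*3/8 + 0*1/4 = 3/8
  d_1[2] = 0*5/8 + 1*1/4 + 0*1/8 = 1/4
  d_1[3] = 0*1/8 + 1*3/8 + 0*5/8 = 3/8
d_1 = (1=3/8, 2=1/4, 3=3/8)
  d_2[1] = 3/8*1/4 + 1/4*3/8 + 3/8*1/4 = 9/32
  d_2[2] = 3/8*5/8 + 1/4*1/4 + 3/8*1/8 = 11/32
  d_2[3] = 3/8*1/8 + 1/4*3/8 + 3/8*5/8 = 3/8
d_2 = (1=9/32, 2=11/32, 3=3/8)
  d_3[1] = 9/32*1/4 + 11/32*3/8 + 3/8*1/4 = 75/256
  d_3[2] = 9/32*5/8 + 11/32*1/4 + 3/8*1/8 = 79/256
  d_3[3] = 9/32*1/8 + 11/32*3/8 + 3/8*5/8 = 51/128
d_3 = (1=75/256, 2=79/256, 3=51/128)

Answer: 75/256 79/256 51/128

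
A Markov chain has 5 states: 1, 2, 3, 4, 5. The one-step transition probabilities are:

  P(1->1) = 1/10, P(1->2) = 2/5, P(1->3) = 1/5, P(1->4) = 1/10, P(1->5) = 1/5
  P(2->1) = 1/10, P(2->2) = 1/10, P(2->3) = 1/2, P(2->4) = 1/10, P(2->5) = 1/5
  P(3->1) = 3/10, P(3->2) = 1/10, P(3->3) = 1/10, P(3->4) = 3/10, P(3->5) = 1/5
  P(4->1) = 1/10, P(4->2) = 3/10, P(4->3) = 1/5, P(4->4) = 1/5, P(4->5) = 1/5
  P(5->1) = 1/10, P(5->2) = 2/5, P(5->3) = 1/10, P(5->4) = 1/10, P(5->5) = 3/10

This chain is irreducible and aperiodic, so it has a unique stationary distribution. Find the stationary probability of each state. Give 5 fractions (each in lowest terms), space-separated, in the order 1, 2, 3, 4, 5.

The stationary distribution satisfies pi = pi * P, i.e.:
  pi_1 = 1/10*pi_1 + 1/10*pi_2 + 3/10*pi_3 + 1/10*pi_4 + 1/10*pi_5
  pi_2 = 2/5*pi_1 + 1/10*pi_2 + 1/10*pi_3 + 3/10*pi_4 + 2/5*pi_5
  pi_3 = 1/5*pi_1 + 1/2*pi_2 + 1/10*pi_3 + 1/5*pi_4 + 1/10*pi_5
  pi_4 = 1/10*pi_1 + 1/10*pi_2 + 3/10*pi_3 + 1/5*pi_4 + 1/10*pi_5
  pi_5 = 1/5*pi_1 + 1/5*pi_2 + 1/5*pi_3 + 1/5*pi_4 + 3/10*pi_5
with normalization: pi_1 + pi_2 + pi_3 + pi_4 + pi_5 = 1.

Using the first 4 balance equations plus normalization, the linear system A*pi = b is:
  [-9/10, 1/10, 3/10, 1/10, 1/10] . pi = 0
  [2/5, -9/10, 1/10, 3/10, 2/5] . pi = 0
  [1/5, 1/2, -9/10, 1/5, 1/10] . pi = 0
  [1/10, 1/10, 3/10, -4/5, 1/10] . pi = 0
  [1, 1, 1, 1, 1] . pi = 1

Solving yields:
  pi_1 = 100/687
  pi_2 = 3001/12366
  pi_3 = 313/1374
  pi_4 = 1000/6183
  pi_5 = 2/9

Verification (pi * P):
  100/687*1/10 + 3001/12366*1/10 + 313/1374*3/10 + 1000/6183*1/10 + 2/9*1/10 = 100/687 = pi_1  (ok)
  100/687*2/5 + 3001/12366*1/10 + 313/1374*1/10 + 1000/6183*3/10 + 2/9*2/5 = 3001/12366 = pi_2  (ok)
  100/687*1/5 + 3001/12366*1/2 + 313/1374*1/10 + 1000/6183*1/5 + 2/9*1/10 = 313/1374 = pi_3  (ok)
  100/687*1/10 + 3001/12366*1/10 + 313/1374*3/10 + 1000/6183*1/5 + 2/9*1/10 = 1000/6183 = pi_4  (ok)
  100/687*1/5 + 3001/12366*1/5 + 313/1374*1/5 + 1000/6183*1/5 + 2/9*3/10 = 2/9 = pi_5  (ok)

Answer: 100/687 3001/12366 313/1374 1000/6183 2/9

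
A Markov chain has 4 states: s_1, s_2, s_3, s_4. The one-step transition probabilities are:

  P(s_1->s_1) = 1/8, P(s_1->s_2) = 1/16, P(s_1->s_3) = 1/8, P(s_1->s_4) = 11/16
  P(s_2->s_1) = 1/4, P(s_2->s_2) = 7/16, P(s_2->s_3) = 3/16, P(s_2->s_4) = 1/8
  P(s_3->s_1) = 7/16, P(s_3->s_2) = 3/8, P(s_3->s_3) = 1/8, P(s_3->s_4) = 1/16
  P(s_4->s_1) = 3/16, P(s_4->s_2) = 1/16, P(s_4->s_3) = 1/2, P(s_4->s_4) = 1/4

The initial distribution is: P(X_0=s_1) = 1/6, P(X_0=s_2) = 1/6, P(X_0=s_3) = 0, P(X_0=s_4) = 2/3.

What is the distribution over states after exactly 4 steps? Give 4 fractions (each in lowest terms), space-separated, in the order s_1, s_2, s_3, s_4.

Answer: 95929/393216 86215/393216 8215/32768 28123/98304

Derivation:
Propagating the distribution step by step (d_{t+1} = d_t * P):
d_0 = (s_1=1/6, s_2=1/6, s_3=0, s_4=2/3)
  d_1[s_1] = 1/6*1/8 + 1/6*1/4 + 0*7/16 + 2/3*3/16 = 3/16
  d_1[s_2] = 1/6*1/16 + 1/6*7/16 + 0*3/8 + 2/3*1/16 = 1/8
  d_1[s_3] = 1/6*1/8 + 1/6*3/16 + 0*1/8 + 2/3*1/2 = 37/96
  d_1[s_4] = 1/6*11/16 + 1/6*1/8 + 0*1/16 + 2/3*1/4 = 29/96
d_1 = (s_1=3/16, s_2=1/8, s_3=37/96, s_4=29/96)
  d_2[s_1] = 3/16*1/8 + 1/8*1/4 + 37/96*7/16 + 29/96*3/16 = 215/768
  d_2[s_2] = 3/16*1/16 + 1/8*7/16 + 37/96*3/8 + 29/96*1/16 = 353/1536
  d_2[s_3] = 3/16*1/8 + 1/8*3/16 + 37/96*1/8 + 29/96*1/2 = 63/256
  d_2[s_4] = 3/16*11/16 + 1/8*1/8 + 37/96*1/16 + 29/96*1/4 = 125/512
d_2 = (s_1=215/768, s_2=353/1536, s_3=63/256, s_4=125/512)
  d_3[s_1] = 215/768*1/8 + 353/1536*1/4 + 63/256*7/16 + 125/512*3/16 = 6043/24576
  d_3[s_2] = 215/768*1/16 + 353/1536*7/16 + 63/256*3/8 + 125/512*1/16 = 231/1024
  d_3[s_3] = 215/768*1/8 + 353/1536*3/16 + 63/256*1/8 + 125/512*1/2 = 5675/24576
  d_3[s_4] = 215/768*11/16 + 353/1536*1/8 + 63/256*1/16 + 125/512*1/4 = 1219/4096
d_3 = (s_1=6043/24576, s_2=231/1024, s_3=5675/24576, s_4=1219/4096)
  d_4[s_1] = 6043/24576*1/8 + 231/1024*1/4 + 5675/24576*7/16 + 1219/4096*3/16 = 95929/393216
  d_4[s_2] = 6043/24576*1/16 + 231/1024*7/16 + 5675/24576*3/8 + 1219/4096*1/16 = 86215/393216
  d_4[s_3] = 6043/24576*1/8 + 231/1024*3/16 + 5675/24576*1/8 + 1219/4096*1/2 = 8215/32768
  d_4[s_4] = 6043/24576*11/16 + 231/1024*1/8 + 5675/24576*1/16 + 1219/4096*1/4 = 28123/98304
d_4 = (s_1=95929/393216, s_2=86215/393216, s_3=8215/32768, s_4=28123/98304)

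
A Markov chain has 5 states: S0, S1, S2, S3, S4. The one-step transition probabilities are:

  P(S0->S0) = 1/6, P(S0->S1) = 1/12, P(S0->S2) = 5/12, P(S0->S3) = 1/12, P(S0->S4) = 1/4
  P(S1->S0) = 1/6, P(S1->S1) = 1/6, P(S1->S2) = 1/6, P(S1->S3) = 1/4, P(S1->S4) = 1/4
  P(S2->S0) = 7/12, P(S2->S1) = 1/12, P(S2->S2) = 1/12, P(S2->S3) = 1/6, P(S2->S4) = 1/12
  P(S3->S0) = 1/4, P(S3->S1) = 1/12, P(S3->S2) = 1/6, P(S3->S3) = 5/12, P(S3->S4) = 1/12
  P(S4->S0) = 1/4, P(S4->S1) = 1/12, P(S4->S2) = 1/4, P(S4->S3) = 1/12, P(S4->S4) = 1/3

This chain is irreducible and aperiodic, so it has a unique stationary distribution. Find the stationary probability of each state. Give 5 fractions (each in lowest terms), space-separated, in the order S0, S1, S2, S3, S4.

Answer: 4588/15455 1/11 3671/15455 2742/15455 3049/15455

Derivation:
The stationary distribution satisfies pi = pi * P, i.e.:
  pi_S0 = 1/6*pi_S0 + 1/6*pi_S1 + 7/12*pi_S2 + 1/4*pi_S3 + 1/4*pi_S4
  pi_S1 = 1/12*pi_S0 + 1/6*pi_S1 + 1/12*pi_S2 + 1/12*pi_S3 + 1/12*pi_S4
  pi_S2 = 5/12*pi_S0 + 1/6*pi_S1 + 1/12*pi_S2 + 1/6*pi_S3 + 1/4*pi_S4
  pi_S3 = 1/12*pi_S0 + 1/4*pi_S1 + 1/6*pi_S2 + 5/12*pi_S3 + 1/12*pi_S4
  pi_S4 = 1/4*pi_S0 + 1/4*pi_S1 + 1/12*pi_S2 + 1/12*pi_S3 + 1/3*pi_S4
with normalization: pi_S0 + pi_S1 + pi_S2 + pi_S3 + pi_S4 = 1.

Using the first 4 balance equations plus normalization, the linear system A*pi = b is:
  [-5/6, 1/6, 7/12, 1/4, 1/4] . pi = 0
  [1/12, -5/6, 1/12, 1/12, 1/12] . pi = 0
  [5/12, 1/6, -11/12, 1/6, 1/4] . pi = 0
  [1/12, 1/4, 1/6, -7/12, 1/12] . pi = 0
  [1, 1, 1, 1, 1] . pi = 1

Solving yields:
  pi_S0 = 4588/15455
  pi_S1 = 1/11
  pi_S2 = 3671/15455
  pi_S3 = 2742/15455
  pi_S4 = 3049/15455

Verification (pi * P):
  4588/15455*1/6 + 1/11*1/6 + 3671/15455*7/12 + 2742/15455*1/4 + 3049/15455*1/4 = 4588/15455 = pi_S0  (ok)
  4588/15455*1/12 + 1/11*1/6 + 3671/15455*1/12 + 2742/15455*1/12 + 3049/15455*1/12 = 1/11 = pi_S1  (ok)
  4588/15455*5/12 + 1/11*1/6 + 3671/15455*1/12 + 2742/15455*1/6 + 3049/15455*1/4 = 3671/15455 = pi_S2  (ok)
  4588/15455*1/12 + 1/11*1/4 + 3671/15455*1/6 + 2742/15455*5/12 + 3049/15455*1/12 = 2742/15455 = pi_S3  (ok)
  4588/15455*1/4 + 1/11*1/4 + 3671/15455*1/12 + 2742/15455*1/12 + 3049/15455*1/3 = 3049/15455 = pi_S4  (ok)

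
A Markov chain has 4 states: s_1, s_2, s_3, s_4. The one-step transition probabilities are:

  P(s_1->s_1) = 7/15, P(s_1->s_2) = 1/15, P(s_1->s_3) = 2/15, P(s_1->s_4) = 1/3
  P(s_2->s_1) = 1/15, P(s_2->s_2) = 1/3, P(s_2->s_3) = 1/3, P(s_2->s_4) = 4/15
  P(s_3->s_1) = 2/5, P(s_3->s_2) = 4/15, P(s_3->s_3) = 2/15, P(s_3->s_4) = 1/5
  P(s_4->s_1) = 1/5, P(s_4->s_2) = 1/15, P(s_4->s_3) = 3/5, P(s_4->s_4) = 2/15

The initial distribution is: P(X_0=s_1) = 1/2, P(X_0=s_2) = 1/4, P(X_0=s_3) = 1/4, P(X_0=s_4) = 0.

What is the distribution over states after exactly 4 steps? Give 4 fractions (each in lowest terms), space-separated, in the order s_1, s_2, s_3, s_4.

Propagating the distribution step by step (d_{t+1} = d_t * P):
d_0 = (s_1=1/2, s_2=1/4, s_3=1/4, s_4=0)
  d_1[s_1] = 1/2*7/15 + 1/4*1/15 + 1/4*2/5 + 0*1/5 = 7/20
  d_1[s_2] = 1/2*1/15 + 1/4*1/3 + 1/4*4/15 + 0*1/15 = 11/60
  d_1[s_3] = 1/2*2/15 + 1/4*1/3 + 1/4*2/15 + 0*3/5 = 11/60
  d_1[s_4] = 1/2*1/3 + 1/4*4/15 + 1/4*1/5 + 0*2/15 = 17/60
d_1 = (s_1=7/20, s_2=11/60, s_3=11/60, s_4=17/60)
  d_2[s_1] = 7/20*7/15 + 11/60*1/15 + 11/60*2/5 + 17/60*1/5 = 11/36
  d_2[s_2] = 7/20*1/15 + 11/60*1/3 + 11/60*4/15 + 17/60*1/15 = 137/900
  d_2[s_3] = 7/20*2/15 + 11/60*1/3 + 11/60*2/15 + 17/60*3/5 = 68/225
  d_2[s_4] = 7/20*1/3 + 11/60*4/15 + 11/60*1/5 + 17/60*2/15 = 6/25
d_2 = (s_1=11/36, s_2=137/900, s_3=68/225, s_4=6/25)
  d_3[s_1] = 11/36*7/15 + 137/900*1/15 + 68/225*2/5 + 6/25*1/5 = 2171/6750
  d_3[s_2] = 11/36*1/15 + 137/900*1/3 + 68/225*4/15 + 6/25*1/15 = 566/3375
  d_3[s_3] = 11/36*2/15 + 137/900*1/3 + 68/225*2/15 + 6/25*3/5 = 1241/4500
  d_3[s_4] = 11/36*1/3 + 137/900*4/15 + 68/225*1/5 + 6/25*2/15 = 1057/4500
d_3 = (s_1=2171/6750, s_2=566/3375, s_3=1241/4500, s_4=1057/4500)
  d_4[s_1] = 2171/6750*7/15 + 566/3375*1/15 + 1241/4500*2/5 + 1057/4500*1/5 = 21503/67500
  d_4[s_2] = 2171/6750*1/15 + 566/3375*1/3 + 1241/4500*4/15 + 1057/4500*1/15 = 1349/8100
  d_4[s_3] = 2171/6750*2/15 + 566/3375*1/3 + 1241/4500*2/15 + 1057/4500*3/5 = 6221/22500
  d_4[s_4] = 2171/6750*1/3 + 566/3375*4/15 + 1241/4500*1/5 + 1057/4500*2/15 = 48277/202500
d_4 = (s_1=21503/67500, s_2=1349/8100, s_3=6221/22500, s_4=48277/202500)

Answer: 21503/67500 1349/8100 6221/22500 48277/202500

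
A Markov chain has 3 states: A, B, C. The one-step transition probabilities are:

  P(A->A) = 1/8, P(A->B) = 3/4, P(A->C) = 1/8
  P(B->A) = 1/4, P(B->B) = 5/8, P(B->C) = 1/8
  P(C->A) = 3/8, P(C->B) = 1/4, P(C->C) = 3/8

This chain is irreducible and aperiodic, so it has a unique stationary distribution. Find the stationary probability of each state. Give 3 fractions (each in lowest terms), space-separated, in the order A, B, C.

Answer: 13/54 16/27 1/6

Derivation:
The stationary distribution satisfies pi = pi * P, i.e.:
  pi_A = 1/8*pi_A + 1/4*pi_B + 3/8*pi_C
  pi_B = 3/4*pi_A + 5/8*pi_B + 1/4*pi_C
  pi_C = 1/8*pi_A + 1/8*pi_B + 3/8*pi_C
with normalization: pi_A + pi_B + pi_C = 1.

Using the first 2 balance equations plus normalization, the linear system A*pi = b is:
  [-7/8, 1/4, 3/8] . pi = 0
  [3/4, -3/8, 1/4] . pi = 0
  [1, 1, 1] . pi = 1

Solving yields:
  pi_A = 13/54
  pi_B = 16/27
  pi_C = 1/6

Verification (pi * P):
  13/54*1/8 + 16/27*1/4 + 1/6*3/8 = 13/54 = pi_A  (ok)
  13/54*3/4 + 16/27*5/8 + 1/6*1/4 = 16/27 = pi_B  (ok)
  13/54*1/8 + 16/27*1/8 + 1/6*3/8 = 1/6 = pi_C  (ok)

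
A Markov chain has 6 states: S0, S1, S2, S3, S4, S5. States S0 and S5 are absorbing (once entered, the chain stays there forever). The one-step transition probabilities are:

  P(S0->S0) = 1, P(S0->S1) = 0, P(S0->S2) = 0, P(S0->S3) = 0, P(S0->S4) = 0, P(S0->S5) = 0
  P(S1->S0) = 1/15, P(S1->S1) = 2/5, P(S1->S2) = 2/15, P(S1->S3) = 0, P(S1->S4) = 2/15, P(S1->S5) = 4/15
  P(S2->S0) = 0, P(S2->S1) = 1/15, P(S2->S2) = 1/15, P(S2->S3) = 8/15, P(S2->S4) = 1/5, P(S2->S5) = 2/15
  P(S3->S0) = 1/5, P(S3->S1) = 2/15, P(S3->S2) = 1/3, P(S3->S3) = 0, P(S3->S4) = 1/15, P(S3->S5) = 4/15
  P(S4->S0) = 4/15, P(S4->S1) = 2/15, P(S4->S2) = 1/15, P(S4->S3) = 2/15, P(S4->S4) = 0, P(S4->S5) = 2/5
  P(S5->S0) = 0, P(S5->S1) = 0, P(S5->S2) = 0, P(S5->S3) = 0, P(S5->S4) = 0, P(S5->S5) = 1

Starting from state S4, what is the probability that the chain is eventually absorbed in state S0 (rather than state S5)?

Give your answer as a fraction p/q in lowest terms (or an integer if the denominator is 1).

Let a_i = P(absorbed in S0 | start in state i).
Boundary conditions: a_S0 = 1, a_S5 = 0.
For each transient state i, a_i = sum_j P(i->j) * a_j:
  a_S1 = 1/15*a_S0 + 2/5*a_S1 + 2/15*a_S2 + 0*a_S3 + 2/15*a_S4 + 4/15*a_S5
  a_S2 = 0*a_S0 + 1/15*a_S1 + 1/15*a_S2 + 8/15*a_S3 + 1/5*a_S4 + 2/15*a_S5
  a_S3 = 1/5*a_S0 + 2/15*a_S1 + 1/3*a_S2 + 0*a_S3 + 1/15*a_S4 + 4/15*a_S5
  a_S4 = 4/15*a_S0 + 2/15*a_S1 + 1/15*a_S2 + 2/15*a_S3 + 0*a_S4 + 2/5*a_S5

Substituting a_S0 = 1 and a_S5 = 0, rearrange to (I - Q) a = r where r[i] = P(i -> S0):
  [3/5, -2/15, 0, -2/15] . (a_S1, a_S2, a_S3, a_S4) = 1/15
  [-1/15, 14/15, -8/15, -1/5] . (a_S1, a_S2, a_S3, a_S4) = 0
  [-2/15, -1/3, 1, -1/15] . (a_S1, a_S2, a_S3, a_S4) = 1/5
  [-2/15, -1/15, -2/15, 1] . (a_S1, a_S2, a_S3, a_S4) = 4/15

Solving yields:
  a_S1 = 1039/3983
  a_S2 = 173/569
  a_S3 = 1437/3983
  a_S4 = 1473/3983

Starting state is S4, so the absorption probability is a_S4 = 1473/3983.

Answer: 1473/3983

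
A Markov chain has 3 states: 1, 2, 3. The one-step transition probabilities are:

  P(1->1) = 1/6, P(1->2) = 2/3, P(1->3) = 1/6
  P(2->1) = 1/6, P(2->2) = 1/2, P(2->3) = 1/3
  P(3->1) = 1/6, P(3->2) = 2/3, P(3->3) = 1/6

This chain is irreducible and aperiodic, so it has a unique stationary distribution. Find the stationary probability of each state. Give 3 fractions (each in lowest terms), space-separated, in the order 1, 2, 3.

Answer: 1/6 4/7 11/42

Derivation:
The stationary distribution satisfies pi = pi * P, i.e.:
  pi_1 = 1/6*pi_1 + 1/6*pi_2 + 1/6*pi_3
  pi_2 = 2/3*pi_1 + 1/2*pi_2 + 2/3*pi_3
  pi_3 = 1/6*pi_1 + 1/3*pi_2 + 1/6*pi_3
with normalization: pi_1 + pi_2 + pi_3 = 1.

Using the first 2 balance equations plus normalization, the linear system A*pi = b is:
  [-5/6, 1/6, 1/6] . pi = 0
  [2/3, -1/2, 2/3] . pi = 0
  [1, 1, 1] . pi = 1

Solving yields:
  pi_1 = 1/6
  pi_2 = 4/7
  pi_3 = 11/42

Verification (pi * P):
  1/6*1/6 + 4/7*1/6 + 11/42*1/6 = 1/6 = pi_1  (ok)
  1/6*2/3 + 4/7*1/2 + 11/42*2/3 = 4/7 = pi_2  (ok)
  1/6*1/6 + 4/7*1/3 + 11/42*1/6 = 11/42 = pi_3  (ok)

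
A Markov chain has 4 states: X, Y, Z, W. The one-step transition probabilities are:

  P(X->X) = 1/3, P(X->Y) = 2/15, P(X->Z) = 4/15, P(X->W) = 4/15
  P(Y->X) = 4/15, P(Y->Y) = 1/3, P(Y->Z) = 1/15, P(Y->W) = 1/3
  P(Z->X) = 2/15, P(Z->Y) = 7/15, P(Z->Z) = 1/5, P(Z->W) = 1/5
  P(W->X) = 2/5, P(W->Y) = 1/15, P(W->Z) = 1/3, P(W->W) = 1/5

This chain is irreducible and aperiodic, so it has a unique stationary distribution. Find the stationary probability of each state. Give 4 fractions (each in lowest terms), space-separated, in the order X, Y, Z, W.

The stationary distribution satisfies pi = pi * P, i.e.:
  pi_X = 1/3*pi_X + 4/15*pi_Y + 2/15*pi_Z + 2/5*pi_W
  pi_Y = 2/15*pi_X + 1/3*pi_Y + 7/15*pi_Z + 1/15*pi_W
  pi_Z = 4/15*pi_X + 1/15*pi_Y + 1/5*pi_Z + 1/3*pi_W
  pi_W = 4/15*pi_X + 1/3*pi_Y + 1/5*pi_Z + 1/5*pi_W
with normalization: pi_X + pi_Y + pi_Z + pi_W = 1.

Using the first 3 balance equations plus normalization, the linear system A*pi = b is:
  [-2/3, 4/15, 2/15, 2/5] . pi = 0
  [2/15, -2/3, 7/15, 1/15] . pi = 0
  [4/15, 1/15, -4/5, 1/3] . pi = 0
  [1, 1, 1, 1] . pi = 1

Solving yields:
  pi_X = 484/1669
  pi_Y = 397/1669
  pi_Z = 369/1669
  pi_W = 419/1669

Verification (pi * P):
  484/1669*1/3 + 397/1669*4/15 + 369/1669*2/15 + 419/1669*2/5 = 484/1669 = pi_X  (ok)
  484/1669*2/15 + 397/1669*1/3 + 369/1669*7/15 + 419/1669*1/15 = 397/1669 = pi_Y  (ok)
  484/1669*4/15 + 397/1669*1/15 + 369/1669*1/5 + 419/1669*1/3 = 369/1669 = pi_Z  (ok)
  484/1669*4/15 + 397/1669*1/3 + 369/1669*1/5 + 419/1669*1/5 = 419/1669 = pi_W  (ok)

Answer: 484/1669 397/1669 369/1669 419/1669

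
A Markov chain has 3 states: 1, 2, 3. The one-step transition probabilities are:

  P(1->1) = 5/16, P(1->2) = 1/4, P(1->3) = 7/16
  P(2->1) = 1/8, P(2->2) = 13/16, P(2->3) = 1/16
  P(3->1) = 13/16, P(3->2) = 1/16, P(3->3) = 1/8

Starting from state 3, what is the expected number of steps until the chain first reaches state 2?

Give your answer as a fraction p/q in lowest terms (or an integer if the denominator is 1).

Let h_i = expected steps to first reach 2 from state i.
Boundary: h_2 = 0.
First-step equations for the other states:
  h_1 = 1 + 5/16*h_1 + 1/4*h_2 + 7/16*h_3
  h_3 = 1 + 13/16*h_1 + 1/16*h_2 + 1/8*h_3

Substituting h_2 = 0 and rearranging gives the linear system (I - Q) h = 1:
  [11/16, -7/16] . (h_1, h_3) = 1
  [-13/16, 7/8] . (h_1, h_3) = 1

Solving yields:
  h_1 = 16/3
  h_3 = 128/21

Starting state is 3, so the expected hitting time is h_3 = 128/21.

Answer: 128/21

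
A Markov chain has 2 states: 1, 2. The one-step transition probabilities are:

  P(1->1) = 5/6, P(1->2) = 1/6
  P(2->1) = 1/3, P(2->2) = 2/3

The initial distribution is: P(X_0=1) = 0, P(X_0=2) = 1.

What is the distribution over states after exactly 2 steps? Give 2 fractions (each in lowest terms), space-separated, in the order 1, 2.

Propagating the distribution step by step (d_{t+1} = d_t * P):
d_0 = (1=0, 2=1)
  d_1[1] = 0*5/6 + 1*1/3 = 1/3
  d_1[2] = 0*1/6 + 1*2/3 = 2/3
d_1 = (1=1/3, 2=2/3)
  d_2[1] = 1/3*5/6 + 2/3*1/3 = 1/2
  d_2[2] = 1/3*1/6 + 2/3*2/3 = 1/2
d_2 = (1=1/2, 2=1/2)

Answer: 1/2 1/2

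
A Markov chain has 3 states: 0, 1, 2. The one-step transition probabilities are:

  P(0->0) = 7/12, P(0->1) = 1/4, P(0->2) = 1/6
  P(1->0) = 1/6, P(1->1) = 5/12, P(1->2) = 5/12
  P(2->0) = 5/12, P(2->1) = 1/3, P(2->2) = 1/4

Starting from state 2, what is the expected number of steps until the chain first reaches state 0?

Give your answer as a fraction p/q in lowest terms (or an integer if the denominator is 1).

Answer: 132/43

Derivation:
Let h_i = expected steps to first reach 0 from state i.
Boundary: h_0 = 0.
First-step equations for the other states:
  h_1 = 1 + 1/6*h_0 + 5/12*h_1 + 5/12*h_2
  h_2 = 1 + 5/12*h_0 + 1/3*h_1 + 1/4*h_2

Substituting h_0 = 0 and rearranging gives the linear system (I - Q) h = 1:
  [7/12, -5/12] . (h_1, h_2) = 1
  [-1/3, 3/4] . (h_1, h_2) = 1

Solving yields:
  h_1 = 168/43
  h_2 = 132/43

Starting state is 2, so the expected hitting time is h_2 = 132/43.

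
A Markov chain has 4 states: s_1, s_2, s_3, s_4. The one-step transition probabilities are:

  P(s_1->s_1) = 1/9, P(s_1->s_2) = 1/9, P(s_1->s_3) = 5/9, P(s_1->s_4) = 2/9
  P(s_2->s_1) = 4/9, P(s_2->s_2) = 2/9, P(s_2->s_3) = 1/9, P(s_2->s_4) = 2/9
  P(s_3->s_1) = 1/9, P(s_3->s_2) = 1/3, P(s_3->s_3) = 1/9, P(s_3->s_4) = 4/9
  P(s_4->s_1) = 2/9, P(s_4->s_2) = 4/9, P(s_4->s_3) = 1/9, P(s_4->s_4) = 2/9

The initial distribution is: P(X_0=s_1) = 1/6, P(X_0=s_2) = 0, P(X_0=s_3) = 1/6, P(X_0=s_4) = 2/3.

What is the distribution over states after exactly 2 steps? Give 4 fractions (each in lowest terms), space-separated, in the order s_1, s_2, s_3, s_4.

Answer: 64/243 68/243 47/243 64/243

Derivation:
Propagating the distribution step by step (d_{t+1} = d_t * P):
d_0 = (s_1=1/6, s_2=0, s_3=1/6, s_4=2/3)
  d_1[s_1] = 1/6*1/9 + 0*4/9 + 1/6*1/9 + 2/3*2/9 = 5/27
  d_1[s_2] = 1/6*1/9 + 0*2/9 + 1/6*1/3 + 2/3*4/9 = 10/27
  d_1[s_3] = 1/6*5/9 + 0*1/9 + 1/6*1/9 + 2/3*1/9 = 5/27
  d_1[s_4] = 1/6*2/9 + 0*2/9 + 1/6*4/9 + 2/3*2/9 = 7/27
d_1 = (s_1=5/27, s_2=10/27, s_3=5/27, s_4=7/27)
  d_2[s_1] = 5/27*1/9 + 10/27*4/9 + 5/27*1/9 + 7/27*2/9 = 64/243
  d_2[s_2] = 5/27*1/9 + 10/27*2/9 + 5/27*1/3 + 7/27*4/9 = 68/243
  d_2[s_3] = 5/27*5/9 + 10/27*1/9 + 5/27*1/9 + 7/27*1/9 = 47/243
  d_2[s_4] = 5/27*2/9 + 10/27*2/9 + 5/27*4/9 + 7/27*2/9 = 64/243
d_2 = (s_1=64/243, s_2=68/243, s_3=47/243, s_4=64/243)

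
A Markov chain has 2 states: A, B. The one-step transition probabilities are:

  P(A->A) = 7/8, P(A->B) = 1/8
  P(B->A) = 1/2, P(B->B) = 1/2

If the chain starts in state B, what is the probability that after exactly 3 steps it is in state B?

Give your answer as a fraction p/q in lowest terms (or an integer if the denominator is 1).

Computing P^3 by repeated multiplication:
P^1 =
  A: [7/8, 1/8]
  B: [1/2, 1/2]
P^2 =
  A: [53/64, 11/64]
  B: [11/16, 5/16]
P^3 =
  A: [415/512, 97/512]
  B: [97/128, 31/128]

(P^3)[B -> B] = 31/128

Answer: 31/128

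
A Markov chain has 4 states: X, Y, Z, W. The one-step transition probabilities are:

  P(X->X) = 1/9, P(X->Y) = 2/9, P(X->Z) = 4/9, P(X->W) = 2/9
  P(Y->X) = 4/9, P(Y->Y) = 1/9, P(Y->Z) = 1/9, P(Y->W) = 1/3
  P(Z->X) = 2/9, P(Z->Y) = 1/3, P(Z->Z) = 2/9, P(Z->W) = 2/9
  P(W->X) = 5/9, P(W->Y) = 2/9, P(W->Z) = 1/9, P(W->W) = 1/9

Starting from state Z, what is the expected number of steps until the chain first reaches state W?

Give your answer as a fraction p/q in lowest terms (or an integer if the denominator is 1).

Answer: 4

Derivation:
Let h_i = expected steps to first reach W from state i.
Boundary: h_W = 0.
First-step equations for the other states:
  h_X = 1 + 1/9*h_X + 2/9*h_Y + 4/9*h_Z + 2/9*h_W
  h_Y = 1 + 4/9*h_X + 1/9*h_Y + 1/9*h_Z + 1/3*h_W
  h_Z = 1 + 2/9*h_X + 1/3*h_Y + 2/9*h_Z + 2/9*h_W

Substituting h_W = 0 and rearranging gives the linear system (I - Q) h = 1:
  [8/9, -2/9, -4/9] . (h_X, h_Y, h_Z) = 1
  [-4/9, 8/9, -1/9] . (h_X, h_Y, h_Z) = 1
  [-2/9, -1/3, 7/9] . (h_X, h_Y, h_Z) = 1

Solving yields:
  h_X = 113/28
  h_Y = 51/14
  h_Z = 4

Starting state is Z, so the expected hitting time is h_Z = 4.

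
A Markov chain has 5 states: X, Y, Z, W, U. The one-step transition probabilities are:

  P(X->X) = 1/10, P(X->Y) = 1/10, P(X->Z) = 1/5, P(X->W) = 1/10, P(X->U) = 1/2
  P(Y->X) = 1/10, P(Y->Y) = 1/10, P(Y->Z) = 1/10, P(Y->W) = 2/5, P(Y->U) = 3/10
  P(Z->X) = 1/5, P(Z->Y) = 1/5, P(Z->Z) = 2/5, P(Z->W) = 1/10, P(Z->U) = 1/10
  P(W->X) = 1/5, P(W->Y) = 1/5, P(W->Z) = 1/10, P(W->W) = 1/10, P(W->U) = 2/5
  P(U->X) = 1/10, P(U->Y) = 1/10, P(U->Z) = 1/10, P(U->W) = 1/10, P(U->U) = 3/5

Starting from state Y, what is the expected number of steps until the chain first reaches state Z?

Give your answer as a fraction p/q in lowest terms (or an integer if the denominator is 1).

Answer: 967/108

Derivation:
Let h_i = expected steps to first reach Z from state i.
Boundary: h_Z = 0.
First-step equations for the other states:
  h_X = 1 + 1/10*h_X + 1/10*h_Y + 1/5*h_Z + 1/10*h_W + 1/2*h_U
  h_Y = 1 + 1/10*h_X + 1/10*h_Y + 1/10*h_Z + 2/5*h_W + 3/10*h_U
  h_W = 1 + 1/5*h_X + 1/5*h_Y + 1/10*h_Z + 1/10*h_W + 2/5*h_U
  h_U = 1 + 1/10*h_X + 1/10*h_Y + 1/10*h_Z + 1/10*h_W + 3/5*h_U

Substituting h_Z = 0 and rearranging gives the linear system (I - Q) h = 1:
  [9/10, -1/10, -1/10, -1/2] . (h_X, h_Y, h_W, h_U) = 1
  [-1/10, 9/10, -2/5, -3/10] . (h_X, h_Y, h_W, h_U) = 1
  [-1/5, -1/5, 9/10, -2/5] . (h_X, h_Y, h_W, h_U) = 1
  [-1/10, -1/10, -1/10, 2/5] . (h_X, h_Y, h_W, h_U) = 1

Solving yields:
  h_X = 97/12
  h_Y = 967/108
  h_W = 80/9
  h_U = 485/54

Starting state is Y, so the expected hitting time is h_Y = 967/108.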